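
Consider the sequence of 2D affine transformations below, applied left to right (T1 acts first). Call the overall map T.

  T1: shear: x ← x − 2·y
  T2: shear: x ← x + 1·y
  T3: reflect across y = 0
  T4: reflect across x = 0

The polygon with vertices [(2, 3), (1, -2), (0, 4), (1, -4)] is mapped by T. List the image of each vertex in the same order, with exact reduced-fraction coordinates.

image vertices: (1, -3), (-3, 2), (4, -4), (-5, 4)

T1 shear: x ← x − 2·y: (2, 3) → (-4, 3); (1, -2) → (5, -2); (0, 4) → (-8, 4); (1, -4) → (9, -4)
T2 shear: x ← x + 1·y: (-4, 3) → (-1, 3); (5, -2) → (3, -2); (-8, 4) → (-4, 4); (9, -4) → (5, -4)
T3 reflect across y = 0: (-1, 3) → (-1, -3); (3, -2) → (3, 2); (-4, 4) → (-4, -4); (5, -4) → (5, 4)
T4 reflect across x = 0: (-1, -3) → (1, -3); (3, 2) → (-3, 2); (-4, -4) → (4, -4); (5, 4) → (-5, 4)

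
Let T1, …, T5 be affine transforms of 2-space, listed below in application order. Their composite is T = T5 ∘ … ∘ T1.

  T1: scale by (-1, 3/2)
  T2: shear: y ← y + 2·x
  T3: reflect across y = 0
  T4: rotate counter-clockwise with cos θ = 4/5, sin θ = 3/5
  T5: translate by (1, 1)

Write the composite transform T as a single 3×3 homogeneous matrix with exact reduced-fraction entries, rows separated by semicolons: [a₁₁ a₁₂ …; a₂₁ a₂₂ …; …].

T1 = [-1 0 0; 0 3/2 0; 0 0 1]
T2·T1 = [-1 0 0; -2 3/2 0; 0 0 1]
T3·…·T1 = [-1 0 0; 2 -3/2 0; 0 0 1]
T4·…·T1 = [-2 9/10 0; 1 -6/5 0; 0 0 1]
T5·…·T1 = [-2 9/10 1; 1 -6/5 1; 0 0 1]

T = [-2 9/10 1; 1 -6/5 1; 0 0 1]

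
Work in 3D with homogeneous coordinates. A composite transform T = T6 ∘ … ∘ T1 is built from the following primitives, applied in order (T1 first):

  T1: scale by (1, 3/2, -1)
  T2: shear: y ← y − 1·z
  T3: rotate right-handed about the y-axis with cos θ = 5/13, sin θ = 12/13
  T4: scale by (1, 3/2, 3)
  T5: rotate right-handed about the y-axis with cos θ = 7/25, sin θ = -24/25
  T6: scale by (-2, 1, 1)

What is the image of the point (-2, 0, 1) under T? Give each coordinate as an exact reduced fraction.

T(p) = (3044/325, 3/2, -129/325)

T1 scale by (1, 3/2, -1): (-2, 0, 1) → (-2, 0, -1)
T2 shear: y ← y − 1·z: (-2, 0, -1) → (-2, 1, -1)
T3 rotate right-handed about the y-axis with cos θ = 5/13, sin θ = 12/13: (-2, 1, -1) → (-22/13, 1, 19/13)
T4 scale by (1, 3/2, 3): (-22/13, 1, 19/13) → (-22/13, 3/2, 57/13)
T5 rotate right-handed about the y-axis with cos θ = 7/25, sin θ = -24/25: (-22/13, 3/2, 57/13) → (-1522/325, 3/2, -129/325)
T6 scale by (-2, 1, 1): (-1522/325, 3/2, -129/325) → (3044/325, 3/2, -129/325)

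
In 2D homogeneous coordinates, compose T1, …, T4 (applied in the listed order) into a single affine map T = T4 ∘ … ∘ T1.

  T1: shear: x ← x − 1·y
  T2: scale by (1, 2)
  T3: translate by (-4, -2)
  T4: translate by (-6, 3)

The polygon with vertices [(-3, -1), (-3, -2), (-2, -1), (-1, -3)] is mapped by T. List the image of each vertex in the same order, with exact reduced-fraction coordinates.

image vertices: (-12, -1), (-11, -3), (-11, -1), (-8, -5)

T1 shear: x ← x − 1·y: (-3, -1) → (-2, -1); (-3, -2) → (-1, -2); (-2, -1) → (-1, -1); (-1, -3) → (2, -3)
T2 scale by (1, 2): (-2, -1) → (-2, -2); (-1, -2) → (-1, -4); (-1, -1) → (-1, -2); (2, -3) → (2, -6)
T3 translate by (-4, -2): (-2, -2) → (-6, -4); (-1, -4) → (-5, -6); (-1, -2) → (-5, -4); (2, -6) → (-2, -8)
T4 translate by (-6, 3): (-6, -4) → (-12, -1); (-5, -6) → (-11, -3); (-5, -4) → (-11, -1); (-2, -8) → (-8, -5)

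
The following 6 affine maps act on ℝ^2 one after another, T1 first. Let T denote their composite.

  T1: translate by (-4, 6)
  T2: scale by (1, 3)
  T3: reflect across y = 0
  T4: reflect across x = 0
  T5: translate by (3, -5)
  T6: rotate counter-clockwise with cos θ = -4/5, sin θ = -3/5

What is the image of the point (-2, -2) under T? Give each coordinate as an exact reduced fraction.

T1 translate by (-4, 6): (-2, -2) → (-6, 4)
T2 scale by (1, 3): (-6, 4) → (-6, 12)
T3 reflect across y = 0: (-6, 12) → (-6, -12)
T4 reflect across x = 0: (-6, -12) → (6, -12)
T5 translate by (3, -5): (6, -12) → (9, -17)
T6 rotate counter-clockwise with cos θ = -4/5, sin θ = -3/5: (9, -17) → (-87/5, 41/5)

T(p) = (-87/5, 41/5)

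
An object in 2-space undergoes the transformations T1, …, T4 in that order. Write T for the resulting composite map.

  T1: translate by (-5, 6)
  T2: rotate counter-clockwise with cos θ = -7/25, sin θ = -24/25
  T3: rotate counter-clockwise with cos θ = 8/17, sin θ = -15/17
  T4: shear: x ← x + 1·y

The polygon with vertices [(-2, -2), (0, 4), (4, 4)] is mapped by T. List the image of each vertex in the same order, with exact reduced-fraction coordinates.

T1 translate by (-5, 6): (-2, -2) → (-7, 4); (0, 4) → (-5, 10); (4, 4) → (-1, 10)
T2 rotate counter-clockwise with cos θ = -7/25, sin θ = -24/25: (-7, 4) → (29/5, 28/5); (-5, 10) → (11, 2); (-1, 10) → (247/25, -46/25)
T3 rotate counter-clockwise with cos θ = 8/17, sin θ = -15/17: (29/5, 28/5) → (652/85, -211/85); (11, 2) → (118/17, -149/17); (247/25, -46/25) → (1286/425, -4073/425)
T4 shear: x ← x + 1·y: (652/85, -211/85) → (441/85, -211/85); (118/17, -149/17) → (-31/17, -149/17); (1286/425, -4073/425) → (-2787/425, -4073/425)

image vertices: (441/85, -211/85), (-31/17, -149/17), (-2787/425, -4073/425)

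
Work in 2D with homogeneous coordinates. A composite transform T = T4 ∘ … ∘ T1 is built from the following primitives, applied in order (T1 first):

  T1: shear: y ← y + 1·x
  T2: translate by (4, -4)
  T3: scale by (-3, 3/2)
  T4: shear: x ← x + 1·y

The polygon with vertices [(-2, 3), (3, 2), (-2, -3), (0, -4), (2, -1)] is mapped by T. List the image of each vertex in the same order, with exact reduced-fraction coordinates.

image vertices: (-21/2, -9/2), (-39/2, 3/2), (-39/2, -27/2), (-24, -12), (-45/2, -9/2)

T1 shear: y ← y + 1·x: (-2, 3) → (-2, 1); (3, 2) → (3, 5); (-2, -3) → (-2, -5); (0, -4) → (0, -4); (2, -1) → (2, 1)
T2 translate by (4, -4): (-2, 1) → (2, -3); (3, 5) → (7, 1); (-2, -5) → (2, -9); (0, -4) → (4, -8); (2, 1) → (6, -3)
T3 scale by (-3, 3/2): (2, -3) → (-6, -9/2); (7, 1) → (-21, 3/2); (2, -9) → (-6, -27/2); (4, -8) → (-12, -12); (6, -3) → (-18, -9/2)
T4 shear: x ← x + 1·y: (-6, -9/2) → (-21/2, -9/2); (-21, 3/2) → (-39/2, 3/2); (-6, -27/2) → (-39/2, -27/2); (-12, -12) → (-24, -12); (-18, -9/2) → (-45/2, -9/2)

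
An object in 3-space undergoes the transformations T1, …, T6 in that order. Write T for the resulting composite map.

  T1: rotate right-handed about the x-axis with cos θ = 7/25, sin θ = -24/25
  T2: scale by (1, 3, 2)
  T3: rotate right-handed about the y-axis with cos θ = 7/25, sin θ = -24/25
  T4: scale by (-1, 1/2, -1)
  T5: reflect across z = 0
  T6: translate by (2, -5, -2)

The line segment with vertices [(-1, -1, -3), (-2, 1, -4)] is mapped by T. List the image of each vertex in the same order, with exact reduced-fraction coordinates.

image vertices: (1569/625, -487/50, -1808/625), (-896/625, -517/50, -3178/625)

T1 rotate right-handed about the x-axis with cos θ = 7/25, sin θ = -24/25: (-1, -1, -3) → (-1, -79/25, 3/25); (-2, 1, -4) → (-2, -89/25, -52/25)
T2 scale by (1, 3, 2): (-1, -79/25, 3/25) → (-1, -237/25, 6/25); (-2, -89/25, -52/25) → (-2, -267/25, -104/25)
T3 rotate right-handed about the y-axis with cos θ = 7/25, sin θ = -24/25: (-1, -237/25, 6/25) → (-319/625, -237/25, -558/625); (-2, -267/25, -104/25) → (2146/625, -267/25, -1928/625)
T4 scale by (-1, 1/2, -1): (-319/625, -237/25, -558/625) → (319/625, -237/50, 558/625); (2146/625, -267/25, -1928/625) → (-2146/625, -267/50, 1928/625)
T5 reflect across z = 0: (319/625, -237/50, 558/625) → (319/625, -237/50, -558/625); (-2146/625, -267/50, 1928/625) → (-2146/625, -267/50, -1928/625)
T6 translate by (2, -5, -2): (319/625, -237/50, -558/625) → (1569/625, -487/50, -1808/625); (-2146/625, -267/50, -1928/625) → (-896/625, -517/50, -3178/625)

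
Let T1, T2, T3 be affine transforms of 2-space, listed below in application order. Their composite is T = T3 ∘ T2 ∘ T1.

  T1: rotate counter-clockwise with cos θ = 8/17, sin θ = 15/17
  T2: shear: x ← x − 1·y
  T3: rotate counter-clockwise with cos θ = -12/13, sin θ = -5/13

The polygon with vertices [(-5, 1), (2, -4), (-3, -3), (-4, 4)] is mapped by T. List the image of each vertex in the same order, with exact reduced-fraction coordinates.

T1 rotate counter-clockwise with cos θ = 8/17, sin θ = 15/17: (-5, 1) → (-55/17, -67/17); (2, -4) → (76/17, -2/17); (-3, -3) → (21/17, -69/17); (-4, 4) → (-92/17, -28/17)
T2 shear: x ← x − 1·y: (-55/17, -67/17) → (12/17, -67/17); (76/17, -2/17) → (78/17, -2/17); (21/17, -69/17) → (90/17, -69/17); (-92/17, -28/17) → (-64/17, -28/17)
T3 rotate counter-clockwise with cos θ = -12/13, sin θ = -5/13: (12/17, -67/17) → (-479/221, 744/221); (78/17, -2/17) → (-946/221, -366/221); (90/17, -69/17) → (-1425/221, 378/221); (-64/17, -28/17) → (628/221, 656/221)

image vertices: (-479/221, 744/221), (-946/221, -366/221), (-1425/221, 378/221), (628/221, 656/221)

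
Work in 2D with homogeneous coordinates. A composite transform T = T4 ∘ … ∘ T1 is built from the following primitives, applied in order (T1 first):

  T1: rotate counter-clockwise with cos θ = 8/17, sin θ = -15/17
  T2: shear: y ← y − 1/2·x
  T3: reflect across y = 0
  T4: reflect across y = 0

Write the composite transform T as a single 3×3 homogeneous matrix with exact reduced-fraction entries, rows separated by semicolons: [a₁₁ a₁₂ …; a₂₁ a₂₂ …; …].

T = [8/17 15/17 0; -19/17 1/34 0; 0 0 1]

T1 = [8/17 15/17 0; -15/17 8/17 0; 0 0 1]
T2·T1 = [8/17 15/17 0; -19/17 1/34 0; 0 0 1]
T3·…·T1 = [8/17 15/17 0; 19/17 -1/34 0; 0 0 1]
T4·…·T1 = [8/17 15/17 0; -19/17 1/34 0; 0 0 1]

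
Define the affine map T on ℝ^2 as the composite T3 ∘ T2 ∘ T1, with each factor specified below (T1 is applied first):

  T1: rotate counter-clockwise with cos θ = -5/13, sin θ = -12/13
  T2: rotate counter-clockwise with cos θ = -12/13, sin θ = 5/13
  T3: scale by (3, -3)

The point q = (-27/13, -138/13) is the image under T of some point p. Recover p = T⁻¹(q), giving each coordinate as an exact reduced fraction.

p = (2, 3)

T1 = [-5/13 12/13 0; -12/13 -5/13 0; 0 0 1]
T2·T1 = [120/169 -119/169 0; 119/169 120/169 0; 0 0 1]
T3·…·T1 = [360/169 -357/169 0; -357/169 -360/169 0; 0 0 1]
det M = -9; M⁻¹ = [40/169 -119/507 0; -119/507 -40/169 0; 0 0 1]
M⁻¹ · (-27/13, -138/13)ᵀ = (2, 3)ᵀ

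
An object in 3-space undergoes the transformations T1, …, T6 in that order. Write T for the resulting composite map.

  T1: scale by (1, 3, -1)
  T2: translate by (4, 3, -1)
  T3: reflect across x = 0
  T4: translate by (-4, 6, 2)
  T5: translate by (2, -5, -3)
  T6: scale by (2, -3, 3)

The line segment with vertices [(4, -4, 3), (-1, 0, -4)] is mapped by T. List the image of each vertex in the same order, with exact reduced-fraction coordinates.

image vertices: (-20, 24, -15), (-10, -12, 6)

T1 scale by (1, 3, -1): (4, -4, 3) → (4, -12, -3); (-1, 0, -4) → (-1, 0, 4)
T2 translate by (4, 3, -1): (4, -12, -3) → (8, -9, -4); (-1, 0, 4) → (3, 3, 3)
T3 reflect across x = 0: (8, -9, -4) → (-8, -9, -4); (3, 3, 3) → (-3, 3, 3)
T4 translate by (-4, 6, 2): (-8, -9, -4) → (-12, -3, -2); (-3, 3, 3) → (-7, 9, 5)
T5 translate by (2, -5, -3): (-12, -3, -2) → (-10, -8, -5); (-7, 9, 5) → (-5, 4, 2)
T6 scale by (2, -3, 3): (-10, -8, -5) → (-20, 24, -15); (-5, 4, 2) → (-10, -12, 6)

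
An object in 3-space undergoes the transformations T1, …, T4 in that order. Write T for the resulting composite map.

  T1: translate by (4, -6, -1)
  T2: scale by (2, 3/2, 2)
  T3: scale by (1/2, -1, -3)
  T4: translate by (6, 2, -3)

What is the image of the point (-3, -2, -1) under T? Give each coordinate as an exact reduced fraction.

T(p) = (7, 14, 9)

T1 translate by (4, -6, -1): (-3, -2, -1) → (1, -8, -2)
T2 scale by (2, 3/2, 2): (1, -8, -2) → (2, -12, -4)
T3 scale by (1/2, -1, -3): (2, -12, -4) → (1, 12, 12)
T4 translate by (6, 2, -3): (1, 12, 12) → (7, 14, 9)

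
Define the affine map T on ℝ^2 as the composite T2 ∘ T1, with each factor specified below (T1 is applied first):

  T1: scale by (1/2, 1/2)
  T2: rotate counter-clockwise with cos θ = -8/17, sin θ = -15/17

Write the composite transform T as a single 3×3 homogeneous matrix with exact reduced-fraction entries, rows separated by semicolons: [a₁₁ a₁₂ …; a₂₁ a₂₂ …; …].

T1 = [1/2 0 0; 0 1/2 0; 0 0 1]
T2·T1 = [-4/17 15/34 0; -15/34 -4/17 0; 0 0 1]

T = [-4/17 15/34 0; -15/34 -4/17 0; 0 0 1]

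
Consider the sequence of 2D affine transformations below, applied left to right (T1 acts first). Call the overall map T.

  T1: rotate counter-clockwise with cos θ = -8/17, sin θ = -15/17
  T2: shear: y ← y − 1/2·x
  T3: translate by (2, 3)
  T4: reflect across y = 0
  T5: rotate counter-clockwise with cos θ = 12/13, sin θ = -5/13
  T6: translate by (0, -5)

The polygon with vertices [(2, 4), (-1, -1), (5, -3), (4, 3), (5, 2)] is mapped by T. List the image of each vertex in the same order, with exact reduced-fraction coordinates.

image vertices: (1101/221, -1099/221), (-127/442, -2170/221), (-97/26, -80/13), (1523/442, -866/221), (463/221, -805/221)

T1 rotate counter-clockwise with cos θ = -8/17, sin θ = -15/17: (2, 4) → (44/17, -62/17); (-1, -1) → (-7/17, 23/17); (5, -3) → (-5, -3); (4, 3) → (13/17, -84/17); (5, 2) → (-10/17, -91/17)
T2 shear: y ← y − 1/2·x: (44/17, -62/17) → (44/17, -84/17); (-7/17, 23/17) → (-7/17, 53/34); (-5, -3) → (-5, -1/2); (13/17, -84/17) → (13/17, -181/34); (-10/17, -91/17) → (-10/17, -86/17)
T3 translate by (2, 3): (44/17, -84/17) → (78/17, -33/17); (-7/17, 53/34) → (27/17, 155/34); (-5, -1/2) → (-3, 5/2); (13/17, -181/34) → (47/17, -79/34); (-10/17, -86/17) → (24/17, -35/17)
T4 reflect across y = 0: (78/17, -33/17) → (78/17, 33/17); (27/17, 155/34) → (27/17, -155/34); (-3, 5/2) → (-3, -5/2); (47/17, -79/34) → (47/17, 79/34); (24/17, -35/17) → (24/17, 35/17)
T5 rotate counter-clockwise with cos θ = 12/13, sin θ = -5/13: (78/17, 33/17) → (1101/221, 6/221); (27/17, -155/34) → (-127/442, -1065/221); (-3, -5/2) → (-97/26, -15/13); (47/17, 79/34) → (1523/442, 239/221); (24/17, 35/17) → (463/221, 300/221)
T6 translate by (0, -5): (1101/221, 6/221) → (1101/221, -1099/221); (-127/442, -1065/221) → (-127/442, -2170/221); (-97/26, -15/13) → (-97/26, -80/13); (1523/442, 239/221) → (1523/442, -866/221); (463/221, 300/221) → (463/221, -805/221)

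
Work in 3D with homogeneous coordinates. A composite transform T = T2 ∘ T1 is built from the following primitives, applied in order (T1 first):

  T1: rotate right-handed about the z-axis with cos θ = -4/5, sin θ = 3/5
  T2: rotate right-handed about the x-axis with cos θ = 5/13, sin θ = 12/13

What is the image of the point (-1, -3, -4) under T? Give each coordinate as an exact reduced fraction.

T(p) = (13/5, 57/13, 8/65)

T1 rotate right-handed about the z-axis with cos θ = -4/5, sin θ = 3/5: (-1, -3, -4) → (13/5, 9/5, -4)
T2 rotate right-handed about the x-axis with cos θ = 5/13, sin θ = 12/13: (13/5, 9/5, -4) → (13/5, 57/13, 8/65)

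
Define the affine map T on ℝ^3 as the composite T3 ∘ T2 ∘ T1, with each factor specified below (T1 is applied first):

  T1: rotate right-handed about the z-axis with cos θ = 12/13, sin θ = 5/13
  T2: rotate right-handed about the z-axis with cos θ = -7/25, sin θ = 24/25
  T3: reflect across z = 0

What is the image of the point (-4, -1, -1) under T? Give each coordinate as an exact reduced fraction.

T1 rotate right-handed about the z-axis with cos θ = 12/13, sin θ = 5/13: (-4, -1, -1) → (-43/13, -32/13, -1)
T2 rotate right-handed about the z-axis with cos θ = -7/25, sin θ = 24/25: (-43/13, -32/13, -1) → (1069/325, -808/325, -1)
T3 reflect across z = 0: (1069/325, -808/325, -1) → (1069/325, -808/325, 1)

T(p) = (1069/325, -808/325, 1)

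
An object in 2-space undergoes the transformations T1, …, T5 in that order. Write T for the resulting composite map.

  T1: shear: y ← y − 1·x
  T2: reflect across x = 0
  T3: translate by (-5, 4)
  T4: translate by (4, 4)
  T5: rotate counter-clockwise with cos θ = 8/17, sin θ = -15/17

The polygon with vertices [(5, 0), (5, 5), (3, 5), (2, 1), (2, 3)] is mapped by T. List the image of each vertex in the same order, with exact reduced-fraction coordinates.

image vertices: (-3/17, 114/17), (72/17, 154/17), (118/17, 140/17), (81/17, 101/17), (111/17, 117/17)

T1 shear: y ← y − 1·x: (5, 0) → (5, -5); (5, 5) → (5, 0); (3, 5) → (3, 2); (2, 1) → (2, -1); (2, 3) → (2, 1)
T2 reflect across x = 0: (5, -5) → (-5, -5); (5, 0) → (-5, 0); (3, 2) → (-3, 2); (2, -1) → (-2, -1); (2, 1) → (-2, 1)
T3 translate by (-5, 4): (-5, -5) → (-10, -1); (-5, 0) → (-10, 4); (-3, 2) → (-8, 6); (-2, -1) → (-7, 3); (-2, 1) → (-7, 5)
T4 translate by (4, 4): (-10, -1) → (-6, 3); (-10, 4) → (-6, 8); (-8, 6) → (-4, 10); (-7, 3) → (-3, 7); (-7, 5) → (-3, 9)
T5 rotate counter-clockwise with cos θ = 8/17, sin θ = -15/17: (-6, 3) → (-3/17, 114/17); (-6, 8) → (72/17, 154/17); (-4, 10) → (118/17, 140/17); (-3, 7) → (81/17, 101/17); (-3, 9) → (111/17, 117/17)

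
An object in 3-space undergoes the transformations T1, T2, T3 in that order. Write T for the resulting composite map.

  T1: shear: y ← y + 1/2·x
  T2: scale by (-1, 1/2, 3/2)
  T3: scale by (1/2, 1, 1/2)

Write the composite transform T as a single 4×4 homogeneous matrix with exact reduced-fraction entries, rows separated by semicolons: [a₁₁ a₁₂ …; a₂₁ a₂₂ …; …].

T = [-1/2 0 0 0; 1/4 1/2 0 0; 0 0 3/4 0; 0 0 0 1]

T1 = [1 0 0 0; 1/2 1 0 0; 0 0 1 0; 0 0 0 1]
T2·T1 = [-1 0 0 0; 1/4 1/2 0 0; 0 0 3/2 0; 0 0 0 1]
T3·…·T1 = [-1/2 0 0 0; 1/4 1/2 0 0; 0 0 3/4 0; 0 0 0 1]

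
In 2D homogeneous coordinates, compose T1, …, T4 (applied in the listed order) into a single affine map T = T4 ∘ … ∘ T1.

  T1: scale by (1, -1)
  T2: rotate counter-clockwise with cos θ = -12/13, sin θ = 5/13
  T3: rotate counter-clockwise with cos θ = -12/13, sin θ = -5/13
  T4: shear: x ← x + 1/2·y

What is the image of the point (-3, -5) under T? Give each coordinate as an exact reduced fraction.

T(p) = (-1/2, 5)

T1 scale by (1, -1): (-3, -5) → (-3, 5)
T2 rotate counter-clockwise with cos θ = -12/13, sin θ = 5/13: (-3, 5) → (11/13, -75/13)
T3 rotate counter-clockwise with cos θ = -12/13, sin θ = -5/13: (11/13, -75/13) → (-3, 5)
T4 shear: x ← x + 1/2·y: (-3, 5) → (-1/2, 5)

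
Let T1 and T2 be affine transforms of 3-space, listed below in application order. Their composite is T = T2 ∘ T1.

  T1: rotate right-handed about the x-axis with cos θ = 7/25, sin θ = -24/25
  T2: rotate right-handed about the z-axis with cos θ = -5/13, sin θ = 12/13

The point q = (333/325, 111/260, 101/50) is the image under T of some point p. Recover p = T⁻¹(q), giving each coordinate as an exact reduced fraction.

p = (0, -9/4, -1/2)

T1 = [1 0 0 0; 0 7/25 24/25 0; 0 -24/25 7/25 0; 0 0 0 1]
T2·T1 = [-5/13 -84/325 -288/325 0; 12/13 -7/65 -24/65 0; 0 -24/25 7/25 0; 0 0 0 1]
det M = 1; M⁻¹ = [-5/13 12/13 0 0; -84/325 -7/65 -24/25 0; -288/325 -24/65 7/25 0; 0 0 0 1]
M⁻¹ · (333/325, 111/260, 101/50)ᵀ = (0, -9/4, -1/2)ᵀ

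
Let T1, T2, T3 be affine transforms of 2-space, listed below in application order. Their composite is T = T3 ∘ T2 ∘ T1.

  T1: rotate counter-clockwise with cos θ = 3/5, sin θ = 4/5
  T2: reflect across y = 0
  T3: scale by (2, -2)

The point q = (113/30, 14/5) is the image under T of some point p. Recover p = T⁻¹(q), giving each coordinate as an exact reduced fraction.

T1 = [3/5 -4/5 0; 4/5 3/5 0; 0 0 1]
T2·T1 = [3/5 -4/5 0; -4/5 -3/5 0; 0 0 1]
T3·…·T1 = [6/5 -8/5 0; 8/5 6/5 0; 0 0 1]
det M = 4; M⁻¹ = [3/10 2/5 0; -2/5 3/10 0; 0 0 1]
M⁻¹ · (113/30, 14/5)ᵀ = (9/4, -2/3)ᵀ

p = (9/4, -2/3)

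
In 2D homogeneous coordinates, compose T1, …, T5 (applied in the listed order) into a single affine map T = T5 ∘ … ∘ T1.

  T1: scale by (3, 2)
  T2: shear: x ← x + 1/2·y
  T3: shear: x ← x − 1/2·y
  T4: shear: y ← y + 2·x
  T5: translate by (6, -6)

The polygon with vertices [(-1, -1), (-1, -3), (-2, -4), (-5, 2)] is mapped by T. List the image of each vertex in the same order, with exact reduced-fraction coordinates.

image vertices: (3, -14), (3, -18), (0, -26), (-9, -32)

T1 scale by (3, 2): (-1, -1) → (-3, -2); (-1, -3) → (-3, -6); (-2, -4) → (-6, -8); (-5, 2) → (-15, 4)
T2 shear: x ← x + 1/2·y: (-3, -2) → (-4, -2); (-3, -6) → (-6, -6); (-6, -8) → (-10, -8); (-15, 4) → (-13, 4)
T3 shear: x ← x − 1/2·y: (-4, -2) → (-3, -2); (-6, -6) → (-3, -6); (-10, -8) → (-6, -8); (-13, 4) → (-15, 4)
T4 shear: y ← y + 2·x: (-3, -2) → (-3, -8); (-3, -6) → (-3, -12); (-6, -8) → (-6, -20); (-15, 4) → (-15, -26)
T5 translate by (6, -6): (-3, -8) → (3, -14); (-3, -12) → (3, -18); (-6, -20) → (0, -26); (-15, -26) → (-9, -32)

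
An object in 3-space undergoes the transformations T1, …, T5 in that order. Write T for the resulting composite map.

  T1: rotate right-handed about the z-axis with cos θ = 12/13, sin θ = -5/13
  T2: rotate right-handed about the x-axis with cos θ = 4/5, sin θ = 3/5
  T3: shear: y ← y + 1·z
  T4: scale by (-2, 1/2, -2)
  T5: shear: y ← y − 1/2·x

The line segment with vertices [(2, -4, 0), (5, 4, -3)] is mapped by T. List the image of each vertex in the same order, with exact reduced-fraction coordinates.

T1 rotate right-handed about the z-axis with cos θ = 12/13, sin θ = -5/13: (2, -4, 0) → (4/13, -58/13, 0); (5, 4, -3) → (80/13, 23/13, -3)
T2 rotate right-handed about the x-axis with cos θ = 4/5, sin θ = 3/5: (4/13, -58/13, 0) → (4/13, -232/65, -174/65); (80/13, 23/13, -3) → (80/13, 209/65, -87/65)
T3 shear: y ← y + 1·z: (4/13, -232/65, -174/65) → (4/13, -406/65, -174/65); (80/13, 209/65, -87/65) → (80/13, 122/65, -87/65)
T4 scale by (-2, 1/2, -2): (4/13, -406/65, -174/65) → (-8/13, -203/65, 348/65); (80/13, 122/65, -87/65) → (-160/13, 61/65, 174/65)
T5 shear: y ← y − 1/2·x: (-8/13, -203/65, 348/65) → (-8/13, -183/65, 348/65); (-160/13, 61/65, 174/65) → (-160/13, 461/65, 174/65)

image vertices: (-8/13, -183/65, 348/65), (-160/13, 461/65, 174/65)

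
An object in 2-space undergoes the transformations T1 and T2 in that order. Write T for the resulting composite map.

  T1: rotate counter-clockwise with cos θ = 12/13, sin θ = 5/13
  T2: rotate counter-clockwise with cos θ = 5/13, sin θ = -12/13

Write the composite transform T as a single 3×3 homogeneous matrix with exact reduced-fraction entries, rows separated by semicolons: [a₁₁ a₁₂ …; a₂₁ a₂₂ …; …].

T1 = [12/13 -5/13 0; 5/13 12/13 0; 0 0 1]
T2·T1 = [120/169 119/169 0; -119/169 120/169 0; 0 0 1]

T = [120/169 119/169 0; -119/169 120/169 0; 0 0 1]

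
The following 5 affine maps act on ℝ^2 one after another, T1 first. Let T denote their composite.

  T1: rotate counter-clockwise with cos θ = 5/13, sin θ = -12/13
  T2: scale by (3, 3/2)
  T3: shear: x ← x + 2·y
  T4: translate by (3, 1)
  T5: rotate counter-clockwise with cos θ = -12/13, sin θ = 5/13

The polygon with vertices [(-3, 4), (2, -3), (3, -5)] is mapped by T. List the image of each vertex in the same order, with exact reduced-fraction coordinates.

image vertices: (-4157/169, 366/169), (323/26, -18/13), (7481/338, -453/169)

T1 rotate counter-clockwise with cos θ = 5/13, sin θ = -12/13: (-3, 4) → (33/13, 56/13); (2, -3) → (-2, -3); (3, -5) → (-45/13, -61/13)
T2 scale by (3, 3/2): (33/13, 56/13) → (99/13, 84/13); (-2, -3) → (-6, -9/2); (-45/13, -61/13) → (-135/13, -183/26)
T3 shear: x ← x + 2·y: (99/13, 84/13) → (267/13, 84/13); (-6, -9/2) → (-15, -9/2); (-135/13, -183/26) → (-318/13, -183/26)
T4 translate by (3, 1): (267/13, 84/13) → (306/13, 97/13); (-15, -9/2) → (-12, -7/2); (-318/13, -183/26) → (-279/13, -157/26)
T5 rotate counter-clockwise with cos θ = -12/13, sin θ = 5/13: (306/13, 97/13) → (-4157/169, 366/169); (-12, -7/2) → (323/26, -18/13); (-279/13, -157/26) → (7481/338, -453/169)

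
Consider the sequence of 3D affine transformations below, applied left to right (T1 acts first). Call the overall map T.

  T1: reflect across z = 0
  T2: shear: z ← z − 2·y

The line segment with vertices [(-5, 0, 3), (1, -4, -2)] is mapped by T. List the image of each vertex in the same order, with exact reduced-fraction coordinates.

image vertices: (-5, 0, -3), (1, -4, 10)

T1 reflect across z = 0: (-5, 0, 3) → (-5, 0, -3); (1, -4, -2) → (1, -4, 2)
T2 shear: z ← z − 2·y: (-5, 0, -3) → (-5, 0, -3); (1, -4, 2) → (1, -4, 10)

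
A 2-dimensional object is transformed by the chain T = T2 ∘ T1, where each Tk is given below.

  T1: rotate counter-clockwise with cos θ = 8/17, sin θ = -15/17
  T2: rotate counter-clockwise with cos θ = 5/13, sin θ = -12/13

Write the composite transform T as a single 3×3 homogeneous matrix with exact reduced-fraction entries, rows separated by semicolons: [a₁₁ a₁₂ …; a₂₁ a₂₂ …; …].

T = [-140/221 171/221 0; -171/221 -140/221 0; 0 0 1]

T1 = [8/17 15/17 0; -15/17 8/17 0; 0 0 1]
T2·T1 = [-140/221 171/221 0; -171/221 -140/221 0; 0 0 1]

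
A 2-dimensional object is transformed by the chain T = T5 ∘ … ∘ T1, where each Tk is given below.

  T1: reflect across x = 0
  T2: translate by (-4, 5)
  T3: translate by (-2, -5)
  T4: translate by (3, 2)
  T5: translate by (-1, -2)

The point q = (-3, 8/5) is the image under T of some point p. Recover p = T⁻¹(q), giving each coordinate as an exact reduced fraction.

T1 = [-1 0 0; 0 1 0; 0 0 1]
T2·T1 = [-1 0 -4; 0 1 5; 0 0 1]
T3·…·T1 = [-1 0 -6; 0 1 0; 0 0 1]
T4·…·T1 = [-1 0 -3; 0 1 2; 0 0 1]
T5·…·T1 = [-1 0 -4; 0 1 0; 0 0 1]
det M = -1; M⁻¹ = [-1 0 -4; 0 1 0; 0 0 1]
M⁻¹ · (-3, 8/5)ᵀ = (-1, 8/5)ᵀ

p = (-1, 8/5)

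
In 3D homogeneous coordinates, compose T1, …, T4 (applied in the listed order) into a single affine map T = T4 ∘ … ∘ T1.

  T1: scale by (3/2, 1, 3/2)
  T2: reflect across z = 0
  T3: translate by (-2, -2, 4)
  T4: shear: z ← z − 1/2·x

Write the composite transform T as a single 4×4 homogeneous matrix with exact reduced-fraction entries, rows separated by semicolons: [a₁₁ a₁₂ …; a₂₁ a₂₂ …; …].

T1 = [3/2 0 0 0; 0 1 0 0; 0 0 3/2 0; 0 0 0 1]
T2·T1 = [3/2 0 0 0; 0 1 0 0; 0 0 -3/2 0; 0 0 0 1]
T3·…·T1 = [3/2 0 0 -2; 0 1 0 -2; 0 0 -3/2 4; 0 0 0 1]
T4·…·T1 = [3/2 0 0 -2; 0 1 0 -2; -3/4 0 -3/2 5; 0 0 0 1]

T = [3/2 0 0 -2; 0 1 0 -2; -3/4 0 -3/2 5; 0 0 0 1]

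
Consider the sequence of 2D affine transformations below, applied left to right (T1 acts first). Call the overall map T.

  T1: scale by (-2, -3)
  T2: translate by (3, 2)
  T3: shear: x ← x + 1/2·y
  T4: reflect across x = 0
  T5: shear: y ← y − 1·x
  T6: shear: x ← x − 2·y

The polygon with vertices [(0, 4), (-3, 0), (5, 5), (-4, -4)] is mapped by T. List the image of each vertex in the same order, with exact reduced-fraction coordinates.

image vertices: (26, -12), (-34, 12), (133/2, -53/2), (-82, 32)

T1 scale by (-2, -3): (0, 4) → (0, -12); (-3, 0) → (6, 0); (5, 5) → (-10, -15); (-4, -4) → (8, 12)
T2 translate by (3, 2): (0, -12) → (3, -10); (6, 0) → (9, 2); (-10, -15) → (-7, -13); (8, 12) → (11, 14)
T3 shear: x ← x + 1/2·y: (3, -10) → (-2, -10); (9, 2) → (10, 2); (-7, -13) → (-27/2, -13); (11, 14) → (18, 14)
T4 reflect across x = 0: (-2, -10) → (2, -10); (10, 2) → (-10, 2); (-27/2, -13) → (27/2, -13); (18, 14) → (-18, 14)
T5 shear: y ← y − 1·x: (2, -10) → (2, -12); (-10, 2) → (-10, 12); (27/2, -13) → (27/2, -53/2); (-18, 14) → (-18, 32)
T6 shear: x ← x − 2·y: (2, -12) → (26, -12); (-10, 12) → (-34, 12); (27/2, -53/2) → (133/2, -53/2); (-18, 32) → (-82, 32)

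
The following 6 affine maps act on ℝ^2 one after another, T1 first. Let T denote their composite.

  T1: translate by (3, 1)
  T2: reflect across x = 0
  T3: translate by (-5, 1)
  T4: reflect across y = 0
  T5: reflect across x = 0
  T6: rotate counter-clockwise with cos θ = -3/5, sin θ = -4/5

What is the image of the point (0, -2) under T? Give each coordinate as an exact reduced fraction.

T1 translate by (3, 1): (0, -2) → (3, -1)
T2 reflect across x = 0: (3, -1) → (-3, -1)
T3 translate by (-5, 1): (-3, -1) → (-8, 0)
T4 reflect across y = 0: (-8, 0) → (-8, 0)
T5 reflect across x = 0: (-8, 0) → (8, 0)
T6 rotate counter-clockwise with cos θ = -3/5, sin θ = -4/5: (8, 0) → (-24/5, -32/5)

T(p) = (-24/5, -32/5)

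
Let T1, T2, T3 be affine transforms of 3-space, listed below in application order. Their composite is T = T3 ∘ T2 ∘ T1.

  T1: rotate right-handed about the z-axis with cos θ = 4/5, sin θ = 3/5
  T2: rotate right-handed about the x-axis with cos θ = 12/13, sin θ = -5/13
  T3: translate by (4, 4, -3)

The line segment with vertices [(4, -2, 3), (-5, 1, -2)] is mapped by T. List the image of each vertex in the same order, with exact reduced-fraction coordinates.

image vertices: (42/5, 383/65, -7/13), (-3/5, 6/5, -4)

T1 rotate right-handed about the z-axis with cos θ = 4/5, sin θ = 3/5: (4, -2, 3) → (22/5, 4/5, 3); (-5, 1, -2) → (-23/5, -11/5, -2)
T2 rotate right-handed about the x-axis with cos θ = 12/13, sin θ = -5/13: (22/5, 4/5, 3) → (22/5, 123/65, 32/13); (-23/5, -11/5, -2) → (-23/5, -14/5, -1)
T3 translate by (4, 4, -3): (22/5, 123/65, 32/13) → (42/5, 383/65, -7/13); (-23/5, -14/5, -1) → (-3/5, 6/5, -4)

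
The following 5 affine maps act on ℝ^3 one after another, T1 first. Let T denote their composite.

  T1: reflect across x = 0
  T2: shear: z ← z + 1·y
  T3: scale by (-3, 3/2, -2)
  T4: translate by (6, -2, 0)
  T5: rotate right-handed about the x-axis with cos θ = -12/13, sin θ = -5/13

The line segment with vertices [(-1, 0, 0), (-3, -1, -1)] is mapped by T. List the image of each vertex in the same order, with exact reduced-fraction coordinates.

image vertices: (3, 24/13, 10/13), (-3, 62/13, -61/26)

T1 reflect across x = 0: (-1, 0, 0) → (1, 0, 0); (-3, -1, -1) → (3, -1, -1)
T2 shear: z ← z + 1·y: (1, 0, 0) → (1, 0, 0); (3, -1, -1) → (3, -1, -2)
T3 scale by (-3, 3/2, -2): (1, 0, 0) → (-3, 0, 0); (3, -1, -2) → (-9, -3/2, 4)
T4 translate by (6, -2, 0): (-3, 0, 0) → (3, -2, 0); (-9, -3/2, 4) → (-3, -7/2, 4)
T5 rotate right-handed about the x-axis with cos θ = -12/13, sin θ = -5/13: (3, -2, 0) → (3, 24/13, 10/13); (-3, -7/2, 4) → (-3, 62/13, -61/26)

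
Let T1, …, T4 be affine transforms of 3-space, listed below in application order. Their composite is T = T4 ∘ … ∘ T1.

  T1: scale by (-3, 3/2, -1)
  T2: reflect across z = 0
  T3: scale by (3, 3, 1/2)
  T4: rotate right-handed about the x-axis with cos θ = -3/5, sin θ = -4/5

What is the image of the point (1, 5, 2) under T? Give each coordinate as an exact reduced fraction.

T1 scale by (-3, 3/2, -1): (1, 5, 2) → (-3, 15/2, -2)
T2 reflect across z = 0: (-3, 15/2, -2) → (-3, 15/2, 2)
T3 scale by (3, 3, 1/2): (-3, 15/2, 2) → (-9, 45/2, 1)
T4 rotate right-handed about the x-axis with cos θ = -3/5, sin θ = -4/5: (-9, 45/2, 1) → (-9, -127/10, -93/5)

T(p) = (-9, -127/10, -93/5)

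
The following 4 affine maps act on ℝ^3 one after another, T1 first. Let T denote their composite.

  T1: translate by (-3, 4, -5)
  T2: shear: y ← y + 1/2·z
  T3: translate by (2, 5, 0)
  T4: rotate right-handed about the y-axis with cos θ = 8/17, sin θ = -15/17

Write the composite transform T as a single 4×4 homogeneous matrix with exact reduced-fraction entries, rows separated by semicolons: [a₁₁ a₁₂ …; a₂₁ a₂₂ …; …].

T1 = [1 0 0 -3; 0 1 0 4; 0 0 1 -5; 0 0 0 1]
T2·T1 = [1 0 0 -3; 0 1 1/2 3/2; 0 0 1 -5; 0 0 0 1]
T3·…·T1 = [1 0 0 -1; 0 1 1/2 13/2; 0 0 1 -5; 0 0 0 1]
T4·…·T1 = [8/17 0 -15/17 67/17; 0 1 1/2 13/2; 15/17 0 8/17 -55/17; 0 0 0 1]

T = [8/17 0 -15/17 67/17; 0 1 1/2 13/2; 15/17 0 8/17 -55/17; 0 0 0 1]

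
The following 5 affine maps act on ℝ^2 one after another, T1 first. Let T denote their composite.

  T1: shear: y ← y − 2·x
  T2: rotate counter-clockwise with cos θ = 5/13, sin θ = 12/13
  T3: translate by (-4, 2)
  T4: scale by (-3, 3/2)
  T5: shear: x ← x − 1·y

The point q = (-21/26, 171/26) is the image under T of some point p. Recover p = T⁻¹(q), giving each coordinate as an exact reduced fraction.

p = (3, 5)

T1 = [1 0 0; -2 1 0; 0 0 1]
T2·T1 = [29/13 -12/13 0; 2/13 5/13 0; 0 0 1]
T3·…·T1 = [29/13 -12/13 -4; 2/13 5/13 2; 0 0 1]
T4·…·T1 = [-87/13 36/13 12; 3/13 15/26 3; 0 0 1]
T5·…·T1 = [-90/13 57/26 9; 3/13 15/26 3; 0 0 1]
det M = -9/2; M⁻¹ = [-5/39 19/39 -4/13; 2/39 20/13 -66/13; 0 0 1]
M⁻¹ · (-21/26, 171/26)ᵀ = (3, 5)ᵀ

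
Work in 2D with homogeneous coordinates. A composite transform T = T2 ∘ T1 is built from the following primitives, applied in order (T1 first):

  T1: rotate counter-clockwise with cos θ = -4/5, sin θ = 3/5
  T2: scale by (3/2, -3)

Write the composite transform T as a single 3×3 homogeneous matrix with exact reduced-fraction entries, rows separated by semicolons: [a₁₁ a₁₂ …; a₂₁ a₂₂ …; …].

T = [-6/5 -9/10 0; -9/5 12/5 0; 0 0 1]

T1 = [-4/5 -3/5 0; 3/5 -4/5 0; 0 0 1]
T2·T1 = [-6/5 -9/10 0; -9/5 12/5 0; 0 0 1]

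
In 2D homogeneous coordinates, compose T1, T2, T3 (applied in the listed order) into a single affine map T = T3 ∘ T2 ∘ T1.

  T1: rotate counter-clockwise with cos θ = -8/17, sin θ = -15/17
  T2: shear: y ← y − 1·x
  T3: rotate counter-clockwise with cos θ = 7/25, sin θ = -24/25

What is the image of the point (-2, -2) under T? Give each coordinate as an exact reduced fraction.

T(p) = (1342/425, 756/425)

T1 rotate counter-clockwise with cos θ = -8/17, sin θ = -15/17: (-2, -2) → (-14/17, 46/17)
T2 shear: y ← y − 1·x: (-14/17, 46/17) → (-14/17, 60/17)
T3 rotate counter-clockwise with cos θ = 7/25, sin θ = -24/25: (-14/17, 60/17) → (1342/425, 756/425)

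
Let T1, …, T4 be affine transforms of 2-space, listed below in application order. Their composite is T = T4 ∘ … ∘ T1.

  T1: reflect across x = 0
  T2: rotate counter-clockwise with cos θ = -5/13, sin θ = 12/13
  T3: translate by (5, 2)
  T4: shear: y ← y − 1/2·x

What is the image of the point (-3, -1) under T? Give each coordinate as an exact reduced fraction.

T(p) = (62/13, 36/13)

T1 reflect across x = 0: (-3, -1) → (3, -1)
T2 rotate counter-clockwise with cos θ = -5/13, sin θ = 12/13: (3, -1) → (-3/13, 41/13)
T3 translate by (5, 2): (-3/13, 41/13) → (62/13, 67/13)
T4 shear: y ← y − 1/2·x: (62/13, 67/13) → (62/13, 36/13)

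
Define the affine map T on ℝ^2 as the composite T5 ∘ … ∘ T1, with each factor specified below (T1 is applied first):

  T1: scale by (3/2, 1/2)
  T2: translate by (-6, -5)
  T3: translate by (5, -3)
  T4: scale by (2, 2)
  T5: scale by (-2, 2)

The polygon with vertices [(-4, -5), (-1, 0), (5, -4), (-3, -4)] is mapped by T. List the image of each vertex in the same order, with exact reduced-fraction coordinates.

T1 scale by (3/2, 1/2): (-4, -5) → (-6, -5/2); (-1, 0) → (-3/2, 0); (5, -4) → (15/2, -2); (-3, -4) → (-9/2, -2)
T2 translate by (-6, -5): (-6, -5/2) → (-12, -15/2); (-3/2, 0) → (-15/2, -5); (15/2, -2) → (3/2, -7); (-9/2, -2) → (-21/2, -7)
T3 translate by (5, -3): (-12, -15/2) → (-7, -21/2); (-15/2, -5) → (-5/2, -8); (3/2, -7) → (13/2, -10); (-21/2, -7) → (-11/2, -10)
T4 scale by (2, 2): (-7, -21/2) → (-14, -21); (-5/2, -8) → (-5, -16); (13/2, -10) → (13, -20); (-11/2, -10) → (-11, -20)
T5 scale by (-2, 2): (-14, -21) → (28, -42); (-5, -16) → (10, -32); (13, -20) → (-26, -40); (-11, -20) → (22, -40)

image vertices: (28, -42), (10, -32), (-26, -40), (22, -40)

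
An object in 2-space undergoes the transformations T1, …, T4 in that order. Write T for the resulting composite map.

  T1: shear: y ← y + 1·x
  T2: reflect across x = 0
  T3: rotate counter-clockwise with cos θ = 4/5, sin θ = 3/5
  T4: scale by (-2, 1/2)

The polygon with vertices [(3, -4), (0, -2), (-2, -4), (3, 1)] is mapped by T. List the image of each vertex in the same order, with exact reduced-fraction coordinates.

T1 shear: y ← y + 1·x: (3, -4) → (3, -1); (0, -2) → (0, -2); (-2, -4) → (-2, -6); (3, 1) → (3, 4)
T2 reflect across x = 0: (3, -1) → (-3, -1); (0, -2) → (0, -2); (-2, -6) → (2, -6); (3, 4) → (-3, 4)
T3 rotate counter-clockwise with cos θ = 4/5, sin θ = 3/5: (-3, -1) → (-9/5, -13/5); (0, -2) → (6/5, -8/5); (2, -6) → (26/5, -18/5); (-3, 4) → (-24/5, 7/5)
T4 scale by (-2, 1/2): (-9/5, -13/5) → (18/5, -13/10); (6/5, -8/5) → (-12/5, -4/5); (26/5, -18/5) → (-52/5, -9/5); (-24/5, 7/5) → (48/5, 7/10)

image vertices: (18/5, -13/10), (-12/5, -4/5), (-52/5, -9/5), (48/5, 7/10)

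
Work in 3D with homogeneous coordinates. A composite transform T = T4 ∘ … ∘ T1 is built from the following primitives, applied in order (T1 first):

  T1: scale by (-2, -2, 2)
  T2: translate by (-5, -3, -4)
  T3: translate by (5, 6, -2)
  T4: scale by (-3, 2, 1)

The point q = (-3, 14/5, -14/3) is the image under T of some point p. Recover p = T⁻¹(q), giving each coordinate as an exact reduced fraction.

p = (-1/2, 4/5, 2/3)

T1 = [-2 0 0 0; 0 -2 0 0; 0 0 2 0; 0 0 0 1]
T2·T1 = [-2 0 0 -5; 0 -2 0 -3; 0 0 2 -4; 0 0 0 1]
T3·…·T1 = [-2 0 0 0; 0 -2 0 3; 0 0 2 -6; 0 0 0 1]
T4·…·T1 = [6 0 0 0; 0 -4 0 6; 0 0 2 -6; 0 0 0 1]
det M = -48; M⁻¹ = [1/6 0 0 0; 0 -1/4 0 3/2; 0 0 1/2 3; 0 0 0 1]
M⁻¹ · (-3, 14/5, -14/3)ᵀ = (-1/2, 4/5, 2/3)ᵀ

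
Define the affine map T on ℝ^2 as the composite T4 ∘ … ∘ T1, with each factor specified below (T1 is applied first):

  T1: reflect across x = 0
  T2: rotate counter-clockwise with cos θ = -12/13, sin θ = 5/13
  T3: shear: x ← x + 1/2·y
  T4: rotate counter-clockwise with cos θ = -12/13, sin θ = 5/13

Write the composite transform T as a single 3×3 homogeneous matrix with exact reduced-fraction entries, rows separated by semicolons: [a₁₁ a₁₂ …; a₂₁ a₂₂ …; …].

T1 = [-1 0 0; 0 1 0; 0 0 1]
T2·T1 = [12/13 -5/13 0; -5/13 -12/13 0; 0 0 1]
T3·…·T1 = [19/26 -11/13 0; -5/13 -12/13 0; 0 0 1]
T4·…·T1 = [-89/169 192/169 0; 215/338 89/169 0; 0 0 1]

T = [-89/169 192/169 0; 215/338 89/169 0; 0 0 1]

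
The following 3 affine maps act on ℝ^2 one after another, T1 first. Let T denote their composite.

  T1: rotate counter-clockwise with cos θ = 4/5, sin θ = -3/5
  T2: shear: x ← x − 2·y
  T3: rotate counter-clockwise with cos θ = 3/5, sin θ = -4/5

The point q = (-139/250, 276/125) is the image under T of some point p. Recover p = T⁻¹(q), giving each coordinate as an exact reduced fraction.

T1 = [4/5 3/5 0; -3/5 4/5 0; 0 0 1]
T2·T1 = [2 -1 0; -3/5 4/5 0; 0 0 1]
T3·…·T1 = [18/25 1/25 0; -49/25 32/25 0; 0 0 1]
det M = 1; M⁻¹ = [32/25 -1/25 0; 49/25 18/25 0; 0 0 1]
M⁻¹ · (-139/250, 276/125)ᵀ = (-4/5, 1/2)ᵀ

p = (-4/5, 1/2)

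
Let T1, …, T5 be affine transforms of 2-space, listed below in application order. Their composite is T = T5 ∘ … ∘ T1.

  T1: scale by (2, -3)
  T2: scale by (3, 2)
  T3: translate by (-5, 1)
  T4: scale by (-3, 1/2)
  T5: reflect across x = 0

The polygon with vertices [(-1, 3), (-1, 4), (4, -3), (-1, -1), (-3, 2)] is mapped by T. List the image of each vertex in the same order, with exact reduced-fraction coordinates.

image vertices: (-33, -17/2), (-33, -23/2), (57, 19/2), (-33, 7/2), (-69, -11/2)

T1 scale by (2, -3): (-1, 3) → (-2, -9); (-1, 4) → (-2, -12); (4, -3) → (8, 9); (-1, -1) → (-2, 3); (-3, 2) → (-6, -6)
T2 scale by (3, 2): (-2, -9) → (-6, -18); (-2, -12) → (-6, -24); (8, 9) → (24, 18); (-2, 3) → (-6, 6); (-6, -6) → (-18, -12)
T3 translate by (-5, 1): (-6, -18) → (-11, -17); (-6, -24) → (-11, -23); (24, 18) → (19, 19); (-6, 6) → (-11, 7); (-18, -12) → (-23, -11)
T4 scale by (-3, 1/2): (-11, -17) → (33, -17/2); (-11, -23) → (33, -23/2); (19, 19) → (-57, 19/2); (-11, 7) → (33, 7/2); (-23, -11) → (69, -11/2)
T5 reflect across x = 0: (33, -17/2) → (-33, -17/2); (33, -23/2) → (-33, -23/2); (-57, 19/2) → (57, 19/2); (33, 7/2) → (-33, 7/2); (69, -11/2) → (-69, -11/2)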